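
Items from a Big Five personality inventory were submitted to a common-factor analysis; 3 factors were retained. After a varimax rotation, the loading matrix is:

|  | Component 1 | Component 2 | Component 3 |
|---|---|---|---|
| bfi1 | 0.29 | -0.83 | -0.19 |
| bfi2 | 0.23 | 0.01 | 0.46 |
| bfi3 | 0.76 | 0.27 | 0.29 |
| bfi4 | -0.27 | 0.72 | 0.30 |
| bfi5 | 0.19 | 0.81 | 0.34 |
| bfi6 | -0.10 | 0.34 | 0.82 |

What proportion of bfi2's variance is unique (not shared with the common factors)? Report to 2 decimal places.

h² = 0.23² + 0.01² + 0.46² = 0.0529 + 0.0001 + 0.2116 = 0.2646
Uniqueness u² = 1 − h² = 1 − 0.2646 = 0.7354

0.74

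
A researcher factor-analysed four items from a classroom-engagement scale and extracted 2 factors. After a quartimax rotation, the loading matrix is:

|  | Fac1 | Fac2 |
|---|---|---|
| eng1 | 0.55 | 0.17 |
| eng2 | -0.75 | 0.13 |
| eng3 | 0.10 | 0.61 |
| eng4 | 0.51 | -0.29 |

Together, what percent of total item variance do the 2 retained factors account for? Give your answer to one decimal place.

Communalities: 0.3314, 0.5794, 0.3821, 0.3442; Σh² = 1.6371.
Total variance with 4 standardized items is 4, so the solution explains 1.6371/4 = 0.4093 = 40.93%.

40.9%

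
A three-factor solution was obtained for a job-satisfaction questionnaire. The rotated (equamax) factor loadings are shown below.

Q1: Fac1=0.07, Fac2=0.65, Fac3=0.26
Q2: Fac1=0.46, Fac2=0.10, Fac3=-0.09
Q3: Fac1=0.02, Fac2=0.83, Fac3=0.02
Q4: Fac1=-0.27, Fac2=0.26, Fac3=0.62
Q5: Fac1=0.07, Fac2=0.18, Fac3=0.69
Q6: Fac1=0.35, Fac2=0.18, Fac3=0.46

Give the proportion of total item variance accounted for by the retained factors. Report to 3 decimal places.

0.470

Communalities: 0.4950, 0.2297, 0.6897, 0.5249, 0.5134, 0.3665; Σh² = 2.8192.
Total variance with 6 standardized items is 6, so the solution explains 2.8192/6 = 0.4699.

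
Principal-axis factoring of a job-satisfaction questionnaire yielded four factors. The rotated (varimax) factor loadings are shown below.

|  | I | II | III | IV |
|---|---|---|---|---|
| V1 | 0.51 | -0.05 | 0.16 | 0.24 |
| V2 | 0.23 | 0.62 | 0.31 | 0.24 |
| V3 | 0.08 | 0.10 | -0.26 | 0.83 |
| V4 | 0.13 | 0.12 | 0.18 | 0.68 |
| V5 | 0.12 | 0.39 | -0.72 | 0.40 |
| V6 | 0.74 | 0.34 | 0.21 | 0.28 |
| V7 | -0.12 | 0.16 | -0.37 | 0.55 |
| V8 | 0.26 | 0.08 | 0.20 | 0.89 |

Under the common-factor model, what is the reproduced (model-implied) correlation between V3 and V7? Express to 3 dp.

r̂ = Σ λ_i·λ_j across factors = (0.08)(-0.12) + (0.10)(0.16) + (-0.26)(-0.37) + (0.83)(0.55)
  = -0.0096 +0.0160 +0.0962 +0.4565 = 0.5591

0.559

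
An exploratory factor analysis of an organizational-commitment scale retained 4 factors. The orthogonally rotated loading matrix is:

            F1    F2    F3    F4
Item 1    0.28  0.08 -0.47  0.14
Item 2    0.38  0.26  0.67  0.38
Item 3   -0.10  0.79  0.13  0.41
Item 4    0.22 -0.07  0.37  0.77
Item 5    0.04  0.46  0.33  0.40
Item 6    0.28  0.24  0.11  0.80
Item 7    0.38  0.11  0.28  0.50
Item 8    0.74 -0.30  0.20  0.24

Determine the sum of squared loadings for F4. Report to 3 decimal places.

2.033

SS loadings for F4 = 0.14² + 0.38² + 0.41² + 0.77² + 0.40² + 0.80² + 0.50² + 0.24² = 0.0196 + 0.1444 + 0.1681 + 0.5929 + 0.1600 + 0.6400 + 0.2500 + 0.0576 = 2.0326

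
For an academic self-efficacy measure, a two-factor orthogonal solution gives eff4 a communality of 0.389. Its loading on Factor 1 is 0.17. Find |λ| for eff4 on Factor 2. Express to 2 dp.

Under orthogonal rotation h² = Σλ², so λ_Factor 2² = h² − (0.0289) = 0.389 − 0.0289 = 0.3601.
|λ| = √0.3601 = 0.6001.

0.60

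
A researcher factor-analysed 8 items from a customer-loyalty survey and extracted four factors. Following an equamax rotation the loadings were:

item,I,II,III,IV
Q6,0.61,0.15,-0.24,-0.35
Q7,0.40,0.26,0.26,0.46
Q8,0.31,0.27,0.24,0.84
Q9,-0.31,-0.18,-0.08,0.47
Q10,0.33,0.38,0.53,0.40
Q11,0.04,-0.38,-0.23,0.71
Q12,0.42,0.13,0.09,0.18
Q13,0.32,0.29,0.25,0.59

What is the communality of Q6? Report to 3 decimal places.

0.575

h² = 0.61² + 0.15² + (-0.24)² + (-0.35)² = 0.3721 + 0.0225 + 0.0576 + 0.1225 = 0.5747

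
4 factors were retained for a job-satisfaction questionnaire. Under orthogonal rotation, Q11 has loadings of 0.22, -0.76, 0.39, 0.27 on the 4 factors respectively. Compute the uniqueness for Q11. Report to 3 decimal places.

0.149

h² = 0.22² + (-0.76)² + 0.39² + 0.27² = 0.0484 + 0.5776 + 0.1521 + 0.0729 = 0.8510
Uniqueness u² = 1 − h² = 1 − 0.8510 = 0.1490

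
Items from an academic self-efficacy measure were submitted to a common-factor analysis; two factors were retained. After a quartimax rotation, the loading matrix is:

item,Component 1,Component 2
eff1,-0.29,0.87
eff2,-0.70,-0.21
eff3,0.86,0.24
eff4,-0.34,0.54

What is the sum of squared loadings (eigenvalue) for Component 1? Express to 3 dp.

1.429

SS loadings for Component 1 = (-0.29)² + (-0.70)² + 0.86² + (-0.34)² = 0.0841 + 0.4900 + 0.7396 + 0.1156 = 1.4293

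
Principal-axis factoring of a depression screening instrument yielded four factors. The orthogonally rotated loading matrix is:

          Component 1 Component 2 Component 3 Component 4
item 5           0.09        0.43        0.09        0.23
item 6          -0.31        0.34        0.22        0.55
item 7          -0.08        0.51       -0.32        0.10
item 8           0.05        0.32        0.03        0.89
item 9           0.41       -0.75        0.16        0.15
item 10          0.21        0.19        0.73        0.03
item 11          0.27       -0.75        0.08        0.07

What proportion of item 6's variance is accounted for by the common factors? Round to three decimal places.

h² = (-0.31)² + 0.34² + 0.22² + 0.55² = 0.0961 + 0.1156 + 0.0484 + 0.3025 = 0.5626

0.563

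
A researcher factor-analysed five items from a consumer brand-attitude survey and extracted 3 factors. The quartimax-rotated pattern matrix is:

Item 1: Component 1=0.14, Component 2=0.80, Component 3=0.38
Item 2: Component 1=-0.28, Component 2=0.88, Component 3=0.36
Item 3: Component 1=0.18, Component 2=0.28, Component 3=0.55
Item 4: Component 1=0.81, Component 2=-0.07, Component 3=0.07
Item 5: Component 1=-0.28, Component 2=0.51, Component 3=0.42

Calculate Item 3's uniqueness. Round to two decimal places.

0.59

h² = 0.18² + 0.28² + 0.55² = 0.0324 + 0.0784 + 0.3025 = 0.4133
Uniqueness u² = 1 − h² = 1 − 0.4133 = 0.5867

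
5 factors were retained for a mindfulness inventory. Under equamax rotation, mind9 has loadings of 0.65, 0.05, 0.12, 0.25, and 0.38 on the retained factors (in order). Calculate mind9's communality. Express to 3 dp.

h² = 0.65² + 0.05² + 0.12² + 0.25² + 0.38² = 0.4225 + 0.0025 + 0.0144 + 0.0625 + 0.1444 = 0.6463

0.646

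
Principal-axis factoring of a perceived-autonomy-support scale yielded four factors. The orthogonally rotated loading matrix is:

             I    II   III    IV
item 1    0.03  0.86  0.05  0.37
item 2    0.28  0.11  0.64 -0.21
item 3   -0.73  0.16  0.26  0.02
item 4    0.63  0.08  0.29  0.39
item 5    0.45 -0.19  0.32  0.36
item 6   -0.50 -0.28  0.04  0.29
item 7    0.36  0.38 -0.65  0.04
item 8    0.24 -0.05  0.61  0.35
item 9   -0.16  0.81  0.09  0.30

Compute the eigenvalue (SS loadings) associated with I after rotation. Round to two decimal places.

SS loadings for I = 0.03² + 0.28² + (-0.73)² + 0.63² + 0.45² + (-0.50)² + 0.36² + 0.24² + (-0.16)² = 0.0009 + 0.0784 + 0.5329 + 0.3969 + 0.2025 + 0.2500 + 0.1296 + 0.0576 + 0.0256 = 1.6744

1.67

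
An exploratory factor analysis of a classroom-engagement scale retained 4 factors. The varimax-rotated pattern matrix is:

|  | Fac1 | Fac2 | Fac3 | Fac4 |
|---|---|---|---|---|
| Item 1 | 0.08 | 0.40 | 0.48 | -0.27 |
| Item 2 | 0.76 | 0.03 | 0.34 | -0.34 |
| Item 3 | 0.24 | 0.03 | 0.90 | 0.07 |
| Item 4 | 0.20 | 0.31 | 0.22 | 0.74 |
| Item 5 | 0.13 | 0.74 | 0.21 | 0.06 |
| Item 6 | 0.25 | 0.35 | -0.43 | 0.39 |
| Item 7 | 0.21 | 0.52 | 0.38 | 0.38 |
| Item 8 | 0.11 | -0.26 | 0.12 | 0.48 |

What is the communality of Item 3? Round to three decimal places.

h² = 0.24² + 0.03² + 0.90² + 0.07² = 0.0576 + 0.0009 + 0.8100 + 0.0049 = 0.8734

0.873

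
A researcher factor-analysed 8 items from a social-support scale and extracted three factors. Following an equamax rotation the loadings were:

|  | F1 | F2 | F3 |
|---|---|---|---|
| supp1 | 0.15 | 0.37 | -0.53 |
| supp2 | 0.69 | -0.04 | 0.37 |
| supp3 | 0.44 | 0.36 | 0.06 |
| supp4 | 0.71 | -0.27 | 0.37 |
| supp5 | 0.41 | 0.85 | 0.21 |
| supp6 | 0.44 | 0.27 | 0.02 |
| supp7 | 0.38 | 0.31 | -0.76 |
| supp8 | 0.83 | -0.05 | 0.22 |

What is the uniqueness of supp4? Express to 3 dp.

h² = 0.71² + (-0.27)² + 0.37² = 0.5041 + 0.0729 + 0.1369 = 0.7139
Uniqueness u² = 1 − h² = 1 − 0.7139 = 0.2861

0.286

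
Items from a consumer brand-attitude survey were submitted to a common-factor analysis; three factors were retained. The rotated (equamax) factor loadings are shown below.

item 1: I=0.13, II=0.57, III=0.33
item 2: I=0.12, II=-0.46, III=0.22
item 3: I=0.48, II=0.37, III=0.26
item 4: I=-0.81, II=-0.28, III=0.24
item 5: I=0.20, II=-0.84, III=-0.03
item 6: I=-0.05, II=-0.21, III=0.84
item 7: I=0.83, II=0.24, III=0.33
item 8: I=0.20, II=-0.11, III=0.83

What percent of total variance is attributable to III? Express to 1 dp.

SS loadings for III = 0.33² + 0.22² + 0.26² + 0.24² + (-0.03)² + 0.84² + 0.33² + 0.83² = 1.7868
With 8 standardized items, total variance = 8. Proportion = 1.7868/8 = 0.2233 → 22.34%.

22.3%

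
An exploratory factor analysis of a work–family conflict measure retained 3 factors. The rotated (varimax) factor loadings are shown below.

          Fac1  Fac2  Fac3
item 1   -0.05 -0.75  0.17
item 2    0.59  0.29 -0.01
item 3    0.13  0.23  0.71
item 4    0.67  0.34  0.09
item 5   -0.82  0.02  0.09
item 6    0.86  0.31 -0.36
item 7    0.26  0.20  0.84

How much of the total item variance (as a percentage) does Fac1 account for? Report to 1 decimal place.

32.8%

SS loadings for Fac1 = (-0.05)² + 0.59² + 0.13² + 0.67² + (-0.82)² + 0.86² + 0.26² = 2.2960
With 7 standardized items, total variance = 7. Proportion = 2.2960/7 = 0.3280 → 32.80%.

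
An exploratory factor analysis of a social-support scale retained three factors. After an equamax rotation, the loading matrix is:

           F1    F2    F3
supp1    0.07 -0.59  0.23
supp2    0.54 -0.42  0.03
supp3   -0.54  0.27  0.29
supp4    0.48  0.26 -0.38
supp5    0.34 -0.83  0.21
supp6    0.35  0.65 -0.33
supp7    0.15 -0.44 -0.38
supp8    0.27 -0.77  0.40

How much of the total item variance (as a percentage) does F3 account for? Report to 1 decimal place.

SS loadings for F3 = 0.23² + 0.03² + 0.29² + (-0.38)² + 0.21² + (-0.33)² + (-0.38)² + 0.40² = 0.7397
With 8 standardized items, total variance = 8. Proportion = 0.7397/8 = 0.0925 → 9.25%.

9.2%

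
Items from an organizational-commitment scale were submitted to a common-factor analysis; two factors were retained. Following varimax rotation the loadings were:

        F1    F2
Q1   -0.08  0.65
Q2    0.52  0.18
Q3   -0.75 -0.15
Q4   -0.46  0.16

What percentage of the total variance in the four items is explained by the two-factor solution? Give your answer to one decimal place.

38.8%

Communalities: 0.4289, 0.3028, 0.5850, 0.2372; Σh² = 1.5539.
Total variance with 4 standardized items is 4, so the solution explains 1.5539/4 = 0.3885 = 38.85%.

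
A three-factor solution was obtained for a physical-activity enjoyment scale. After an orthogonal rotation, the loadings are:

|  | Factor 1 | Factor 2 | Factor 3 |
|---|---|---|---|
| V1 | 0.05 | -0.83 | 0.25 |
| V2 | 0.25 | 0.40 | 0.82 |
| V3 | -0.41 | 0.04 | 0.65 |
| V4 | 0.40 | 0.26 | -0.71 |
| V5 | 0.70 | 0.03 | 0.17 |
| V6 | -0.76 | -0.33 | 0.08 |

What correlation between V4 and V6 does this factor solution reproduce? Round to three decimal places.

r̂ = Σ λ_i·λ_j across factors = (0.40)(-0.76) + (0.26)(-0.33) + (-0.71)(0.08)
  = -0.3040 -0.0858 -0.0568 = -0.4466

-0.447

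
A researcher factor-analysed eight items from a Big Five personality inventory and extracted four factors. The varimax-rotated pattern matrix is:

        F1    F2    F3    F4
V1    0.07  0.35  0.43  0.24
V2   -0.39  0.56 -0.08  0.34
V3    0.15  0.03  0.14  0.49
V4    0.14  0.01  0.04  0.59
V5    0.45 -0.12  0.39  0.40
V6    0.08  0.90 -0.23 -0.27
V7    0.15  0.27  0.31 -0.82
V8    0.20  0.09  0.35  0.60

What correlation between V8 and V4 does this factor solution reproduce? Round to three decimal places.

r̂ = Σ λ_i·λ_j across factors = (0.20)(0.14) + (0.09)(0.01) + (0.35)(0.04) + (0.60)(0.59)
  = +0.0280 +0.0009 +0.0140 +0.3540 = 0.3969

0.397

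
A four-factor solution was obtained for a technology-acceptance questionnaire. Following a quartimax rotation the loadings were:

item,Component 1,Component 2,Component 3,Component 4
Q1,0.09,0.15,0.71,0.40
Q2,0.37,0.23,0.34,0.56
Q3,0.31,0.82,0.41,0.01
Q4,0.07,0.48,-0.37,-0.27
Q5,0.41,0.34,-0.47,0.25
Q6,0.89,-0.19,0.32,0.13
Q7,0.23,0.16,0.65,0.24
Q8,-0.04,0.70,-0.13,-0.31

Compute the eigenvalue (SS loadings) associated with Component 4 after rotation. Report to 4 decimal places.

0.7797

SS loadings for Component 4 = 0.40² + 0.56² + 0.01² + (-0.27)² + 0.25² + 0.13² + 0.24² + (-0.31)² = 0.1600 + 0.3136 + 0.0001 + 0.0729 + 0.0625 + 0.0169 + 0.0576 + 0.0961 = 0.7797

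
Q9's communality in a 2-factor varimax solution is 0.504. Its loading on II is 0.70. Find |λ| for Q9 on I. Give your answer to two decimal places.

0.12

Under orthogonal rotation h² = Σλ², so λ_I² = h² − (0.4900) = 0.504 − 0.4900 = 0.0140.
|λ| = √0.0140 = 0.1183.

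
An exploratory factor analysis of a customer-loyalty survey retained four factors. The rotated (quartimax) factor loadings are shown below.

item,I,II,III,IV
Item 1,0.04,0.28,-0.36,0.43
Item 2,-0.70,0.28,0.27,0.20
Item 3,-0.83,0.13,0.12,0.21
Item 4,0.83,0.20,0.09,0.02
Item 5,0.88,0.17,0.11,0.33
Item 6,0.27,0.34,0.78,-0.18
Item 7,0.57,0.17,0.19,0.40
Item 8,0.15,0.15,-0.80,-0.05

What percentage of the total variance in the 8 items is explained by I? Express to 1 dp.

38.3%

SS loadings for I = 0.04² + (-0.70)² + (-0.83)² + 0.83² + 0.88² + 0.27² + 0.57² + 0.15² = 3.0641
With 8 standardized items, total variance = 8. Proportion = 3.0641/8 = 0.3830 → 38.30%.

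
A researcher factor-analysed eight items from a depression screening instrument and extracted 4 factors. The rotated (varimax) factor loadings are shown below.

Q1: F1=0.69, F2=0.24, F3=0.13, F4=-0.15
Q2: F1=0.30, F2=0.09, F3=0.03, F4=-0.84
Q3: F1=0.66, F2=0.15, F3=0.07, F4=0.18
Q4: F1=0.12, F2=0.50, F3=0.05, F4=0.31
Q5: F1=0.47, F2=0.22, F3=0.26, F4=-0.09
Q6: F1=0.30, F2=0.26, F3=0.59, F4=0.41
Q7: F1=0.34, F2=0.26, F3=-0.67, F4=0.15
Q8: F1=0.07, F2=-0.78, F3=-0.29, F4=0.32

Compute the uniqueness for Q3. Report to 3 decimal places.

h² = 0.66² + 0.15² + 0.07² + 0.18² = 0.4356 + 0.0225 + 0.0049 + 0.0324 = 0.4954
Uniqueness u² = 1 − h² = 1 − 0.4954 = 0.5046

0.505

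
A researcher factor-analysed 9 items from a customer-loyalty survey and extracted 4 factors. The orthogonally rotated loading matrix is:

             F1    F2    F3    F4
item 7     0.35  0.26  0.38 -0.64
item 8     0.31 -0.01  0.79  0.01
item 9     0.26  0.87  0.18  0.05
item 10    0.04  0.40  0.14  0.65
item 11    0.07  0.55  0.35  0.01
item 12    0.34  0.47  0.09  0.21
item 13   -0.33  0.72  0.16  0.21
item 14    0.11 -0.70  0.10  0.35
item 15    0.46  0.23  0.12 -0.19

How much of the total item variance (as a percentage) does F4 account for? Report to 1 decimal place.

12.0%

SS loadings for F4 = (-0.64)² + 0.01² + 0.05² + 0.65² + 0.01² + 0.21² + 0.21² + 0.35² + (-0.19)² = 1.0816
With 9 standardized items, total variance = 9. Proportion = 1.0816/9 = 0.1202 → 12.02%.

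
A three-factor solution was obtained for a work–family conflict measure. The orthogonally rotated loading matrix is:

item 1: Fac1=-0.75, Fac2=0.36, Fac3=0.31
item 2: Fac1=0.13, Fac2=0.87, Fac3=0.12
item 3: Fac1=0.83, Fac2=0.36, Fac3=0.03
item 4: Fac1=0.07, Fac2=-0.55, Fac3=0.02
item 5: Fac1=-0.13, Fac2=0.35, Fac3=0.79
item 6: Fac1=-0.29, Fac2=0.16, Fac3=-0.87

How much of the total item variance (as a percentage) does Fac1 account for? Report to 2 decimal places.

SS loadings for Fac1 = (-0.75)² + 0.13² + 0.83² + 0.07² + (-0.13)² + (-0.29)² = 1.3742
With 6 standardized items, total variance = 6. Proportion = 1.3742/6 = 0.2290 → 22.90%.

22.90%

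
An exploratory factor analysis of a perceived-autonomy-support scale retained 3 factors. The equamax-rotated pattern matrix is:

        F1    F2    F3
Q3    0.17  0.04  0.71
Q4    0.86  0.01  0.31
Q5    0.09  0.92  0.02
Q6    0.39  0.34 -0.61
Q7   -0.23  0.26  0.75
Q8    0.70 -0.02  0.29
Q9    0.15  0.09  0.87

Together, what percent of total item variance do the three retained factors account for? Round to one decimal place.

70.1%

Communalities: 0.5346, 0.8358, 0.8549, 0.6398, 0.6830, 0.5745, 0.7875; Σh² = 4.9101.
Total variance with 7 standardized items is 7, so the solution explains 4.9101/7 = 0.7014 = 70.14%.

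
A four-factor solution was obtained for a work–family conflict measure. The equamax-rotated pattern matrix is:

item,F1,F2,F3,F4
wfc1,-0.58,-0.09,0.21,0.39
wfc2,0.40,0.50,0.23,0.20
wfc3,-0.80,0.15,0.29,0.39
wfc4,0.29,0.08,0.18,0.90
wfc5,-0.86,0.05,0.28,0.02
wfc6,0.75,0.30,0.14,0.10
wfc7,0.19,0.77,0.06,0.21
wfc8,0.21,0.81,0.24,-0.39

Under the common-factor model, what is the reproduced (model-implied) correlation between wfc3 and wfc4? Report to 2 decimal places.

r̂ = Σ λ_i·λ_j across factors = (-0.80)(0.29) + (0.15)(0.08) + (0.29)(0.18) + (0.39)(0.90)
  = -0.2320 +0.0120 +0.0522 +0.3510 = 0.1832

0.18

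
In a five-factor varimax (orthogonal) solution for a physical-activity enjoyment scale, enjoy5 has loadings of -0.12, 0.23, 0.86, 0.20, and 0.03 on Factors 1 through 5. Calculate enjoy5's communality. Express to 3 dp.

h² = (-0.12)² + 0.23² + 0.86² + 0.20² + 0.03² = 0.0144 + 0.0529 + 0.7396 + 0.0400 + 0.0009 = 0.8478

0.848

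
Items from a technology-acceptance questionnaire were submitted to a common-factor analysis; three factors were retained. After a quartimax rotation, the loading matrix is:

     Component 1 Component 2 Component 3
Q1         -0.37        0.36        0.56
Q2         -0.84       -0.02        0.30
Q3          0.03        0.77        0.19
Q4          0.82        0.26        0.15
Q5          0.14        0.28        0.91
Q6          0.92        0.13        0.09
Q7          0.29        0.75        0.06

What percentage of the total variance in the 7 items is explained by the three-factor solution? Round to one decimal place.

74.5%

SS loadings by factor: 2.4659, 1.4483, 1.3020; total = 5.2162.
Total variance with 7 standardized items is 7, so the solution explains 5.2162/7 = 0.7452 = 74.52%.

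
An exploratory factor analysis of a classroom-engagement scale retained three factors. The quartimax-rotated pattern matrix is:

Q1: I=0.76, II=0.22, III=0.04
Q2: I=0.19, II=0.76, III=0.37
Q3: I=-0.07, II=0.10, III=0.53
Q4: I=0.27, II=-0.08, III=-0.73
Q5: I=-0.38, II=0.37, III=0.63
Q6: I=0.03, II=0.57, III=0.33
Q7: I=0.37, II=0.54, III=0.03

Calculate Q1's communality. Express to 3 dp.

0.628

h² = 0.76² + 0.22² + 0.04² = 0.5776 + 0.0484 + 0.0016 = 0.6276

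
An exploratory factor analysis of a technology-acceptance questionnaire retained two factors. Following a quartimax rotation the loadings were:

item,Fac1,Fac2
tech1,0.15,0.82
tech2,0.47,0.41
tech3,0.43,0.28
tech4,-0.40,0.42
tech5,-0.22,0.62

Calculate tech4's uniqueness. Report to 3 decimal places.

0.664

h² = (-0.40)² + 0.42² = 0.1600 + 0.1764 = 0.3364
Uniqueness u² = 1 − h² = 1 − 0.3364 = 0.6636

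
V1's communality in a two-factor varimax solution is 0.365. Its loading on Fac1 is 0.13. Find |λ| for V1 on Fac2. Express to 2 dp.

Under orthogonal rotation h² = Σλ², so λ_Fac2² = h² − (0.0169) = 0.365 − 0.0169 = 0.3481.
|λ| = √0.3481 = 0.5900.

0.59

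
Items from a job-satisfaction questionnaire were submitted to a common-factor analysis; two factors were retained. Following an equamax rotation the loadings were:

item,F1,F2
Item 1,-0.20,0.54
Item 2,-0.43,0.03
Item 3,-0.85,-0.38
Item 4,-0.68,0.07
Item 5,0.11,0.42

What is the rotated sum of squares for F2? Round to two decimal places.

0.62

SS loadings for F2 = 0.54² + 0.03² + (-0.38)² + 0.07² + 0.42² = 0.2916 + 0.0009 + 0.1444 + 0.0049 + 0.1764 = 0.6182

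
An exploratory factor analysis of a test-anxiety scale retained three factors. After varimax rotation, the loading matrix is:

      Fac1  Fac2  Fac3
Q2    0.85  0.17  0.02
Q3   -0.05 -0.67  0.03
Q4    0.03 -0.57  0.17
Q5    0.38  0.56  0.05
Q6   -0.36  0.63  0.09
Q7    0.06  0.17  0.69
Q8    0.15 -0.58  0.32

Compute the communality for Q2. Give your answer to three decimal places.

h² = 0.85² + 0.17² + 0.02² = 0.7225 + 0.0289 + 0.0004 = 0.7518

0.752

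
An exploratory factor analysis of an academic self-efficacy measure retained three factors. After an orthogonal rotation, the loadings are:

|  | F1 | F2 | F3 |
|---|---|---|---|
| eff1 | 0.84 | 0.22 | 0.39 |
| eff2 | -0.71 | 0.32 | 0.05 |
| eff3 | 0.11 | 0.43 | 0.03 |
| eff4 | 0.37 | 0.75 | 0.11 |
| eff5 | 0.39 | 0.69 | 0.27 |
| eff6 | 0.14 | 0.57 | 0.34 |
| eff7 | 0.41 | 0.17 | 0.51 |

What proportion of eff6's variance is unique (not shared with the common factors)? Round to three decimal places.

0.540

h² = 0.14² + 0.57² + 0.34² = 0.0196 + 0.3249 + 0.1156 = 0.4601
Uniqueness u² = 1 − h² = 1 − 0.4601 = 0.5399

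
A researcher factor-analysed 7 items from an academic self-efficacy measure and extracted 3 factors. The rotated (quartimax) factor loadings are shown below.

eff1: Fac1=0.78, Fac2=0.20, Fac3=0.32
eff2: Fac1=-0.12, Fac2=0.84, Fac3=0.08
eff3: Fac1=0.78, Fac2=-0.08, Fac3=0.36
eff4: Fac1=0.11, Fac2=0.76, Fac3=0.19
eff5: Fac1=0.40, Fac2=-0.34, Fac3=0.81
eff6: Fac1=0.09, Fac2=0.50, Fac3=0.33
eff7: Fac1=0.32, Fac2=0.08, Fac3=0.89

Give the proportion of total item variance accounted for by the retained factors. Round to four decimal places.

SS loadings by factor: 1.5138, 1.7016, 1.8316; total = 5.0470.
Total variance with 7 standardized items is 7, so the solution explains 5.0470/7 = 0.7210.

0.7210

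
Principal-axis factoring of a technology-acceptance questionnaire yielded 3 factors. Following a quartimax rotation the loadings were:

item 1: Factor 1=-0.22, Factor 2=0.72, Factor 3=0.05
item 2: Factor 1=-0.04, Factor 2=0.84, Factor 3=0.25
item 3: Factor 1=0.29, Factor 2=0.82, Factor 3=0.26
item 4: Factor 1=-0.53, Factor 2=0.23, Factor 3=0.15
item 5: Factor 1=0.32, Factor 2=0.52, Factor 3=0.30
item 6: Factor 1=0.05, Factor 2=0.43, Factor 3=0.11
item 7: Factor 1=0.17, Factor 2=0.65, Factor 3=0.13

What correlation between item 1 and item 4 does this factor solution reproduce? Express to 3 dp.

0.290

r̂ = Σ λ_i·λ_j across factors = (-0.22)(-0.53) + (0.72)(0.23) + (0.05)(0.15)
  = +0.1166 +0.1656 +0.0075 = 0.2897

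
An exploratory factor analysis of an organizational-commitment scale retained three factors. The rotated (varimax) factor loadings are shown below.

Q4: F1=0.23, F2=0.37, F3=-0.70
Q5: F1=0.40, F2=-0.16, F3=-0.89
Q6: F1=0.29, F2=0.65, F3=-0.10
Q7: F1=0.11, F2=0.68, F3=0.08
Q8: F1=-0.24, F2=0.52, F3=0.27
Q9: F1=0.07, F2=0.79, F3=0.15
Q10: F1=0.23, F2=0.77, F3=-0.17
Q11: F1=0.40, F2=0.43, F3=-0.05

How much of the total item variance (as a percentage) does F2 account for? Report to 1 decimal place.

SS loadings for F2 = 0.37² + (-0.16)² + 0.65² + 0.68² + 0.52² + 0.79² + 0.77² + 0.43² = 2.7197
With 8 standardized items, total variance = 8. Proportion = 2.7197/8 = 0.3400 → 34.00%.

34.0%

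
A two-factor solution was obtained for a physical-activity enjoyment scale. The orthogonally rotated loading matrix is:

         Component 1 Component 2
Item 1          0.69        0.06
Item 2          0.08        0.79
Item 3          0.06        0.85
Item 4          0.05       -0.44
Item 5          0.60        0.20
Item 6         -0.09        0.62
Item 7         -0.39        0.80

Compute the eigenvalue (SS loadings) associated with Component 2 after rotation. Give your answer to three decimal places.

SS loadings for Component 2 = 0.06² + 0.79² + 0.85² + (-0.44)² + 0.20² + 0.62² + 0.80² = 0.0036 + 0.6241 + 0.7225 + 0.1936 + 0.0400 + 0.3844 + 0.6400 = 2.6082

2.608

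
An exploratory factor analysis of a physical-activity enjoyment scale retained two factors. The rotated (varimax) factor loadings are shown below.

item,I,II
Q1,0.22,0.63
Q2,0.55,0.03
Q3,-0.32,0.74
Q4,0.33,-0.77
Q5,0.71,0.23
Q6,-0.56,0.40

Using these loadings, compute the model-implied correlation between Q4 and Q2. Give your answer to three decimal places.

r̂ = Σ λ_i·λ_j across factors = (0.33)(0.55) + (-0.77)(0.03)
  = +0.1815 -0.0231 = 0.1584

0.158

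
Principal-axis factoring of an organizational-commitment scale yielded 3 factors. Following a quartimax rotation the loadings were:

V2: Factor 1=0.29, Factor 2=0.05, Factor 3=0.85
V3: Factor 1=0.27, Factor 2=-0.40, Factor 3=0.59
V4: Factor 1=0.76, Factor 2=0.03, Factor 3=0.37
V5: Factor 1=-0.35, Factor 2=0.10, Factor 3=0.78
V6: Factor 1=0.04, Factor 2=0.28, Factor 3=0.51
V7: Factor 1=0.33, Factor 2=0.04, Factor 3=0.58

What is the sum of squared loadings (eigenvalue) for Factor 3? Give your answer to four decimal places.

2.4124

SS loadings for Factor 3 = 0.85² + 0.59² + 0.37² + 0.78² + 0.51² + 0.58² = 0.7225 + 0.3481 + 0.1369 + 0.6084 + 0.2601 + 0.3364 = 2.4124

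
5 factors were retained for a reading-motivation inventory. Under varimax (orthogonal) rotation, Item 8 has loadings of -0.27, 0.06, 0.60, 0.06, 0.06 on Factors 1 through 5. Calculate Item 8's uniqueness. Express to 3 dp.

h² = (-0.27)² + 0.06² + 0.60² + 0.06² + 0.06² = 0.0729 + 0.0036 + 0.3600 + 0.0036 + 0.0036 = 0.4437
Uniqueness u² = 1 − h² = 1 − 0.4437 = 0.5563

0.556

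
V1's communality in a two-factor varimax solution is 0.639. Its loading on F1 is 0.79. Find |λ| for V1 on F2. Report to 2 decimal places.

0.12

Under orthogonal rotation h² = Σλ², so λ_F2² = h² − (0.6241) = 0.639 − 0.6241 = 0.0149.
|λ| = √0.0149 = 0.1221.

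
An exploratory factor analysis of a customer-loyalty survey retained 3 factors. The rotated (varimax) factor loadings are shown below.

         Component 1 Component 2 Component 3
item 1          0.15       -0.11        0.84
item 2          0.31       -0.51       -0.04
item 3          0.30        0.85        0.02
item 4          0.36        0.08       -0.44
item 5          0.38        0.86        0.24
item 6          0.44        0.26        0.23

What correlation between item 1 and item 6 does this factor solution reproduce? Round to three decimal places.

0.231

r̂ = Σ λ_i·λ_j across factors = (0.15)(0.44) + (-0.11)(0.26) + (0.84)(0.23)
  = +0.0660 -0.0286 +0.1932 = 0.2306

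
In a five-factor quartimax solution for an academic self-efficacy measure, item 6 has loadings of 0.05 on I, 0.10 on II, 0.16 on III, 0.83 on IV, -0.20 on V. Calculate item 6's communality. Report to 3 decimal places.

h² = 0.05² + 0.10² + 0.16² + 0.83² + (-0.20)² = 0.0025 + 0.0100 + 0.0256 + 0.6889 + 0.0400 = 0.7670

0.767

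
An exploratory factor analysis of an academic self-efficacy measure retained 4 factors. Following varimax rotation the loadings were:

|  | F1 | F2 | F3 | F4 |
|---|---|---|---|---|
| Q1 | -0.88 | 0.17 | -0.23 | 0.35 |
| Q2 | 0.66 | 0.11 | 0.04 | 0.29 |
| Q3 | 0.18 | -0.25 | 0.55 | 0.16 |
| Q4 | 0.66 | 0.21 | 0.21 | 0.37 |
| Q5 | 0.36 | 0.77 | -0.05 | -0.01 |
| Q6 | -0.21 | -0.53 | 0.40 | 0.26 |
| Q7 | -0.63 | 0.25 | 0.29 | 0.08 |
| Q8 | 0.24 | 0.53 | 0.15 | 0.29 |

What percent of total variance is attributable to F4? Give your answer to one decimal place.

SS loadings for F4 = 0.35² + 0.29² + 0.16² + 0.37² + (-0.01)² + 0.26² + 0.08² + 0.29² = 0.5273
With 8 standardized items, total variance = 8. Proportion = 0.5273/8 = 0.0659 → 6.59%.

6.6%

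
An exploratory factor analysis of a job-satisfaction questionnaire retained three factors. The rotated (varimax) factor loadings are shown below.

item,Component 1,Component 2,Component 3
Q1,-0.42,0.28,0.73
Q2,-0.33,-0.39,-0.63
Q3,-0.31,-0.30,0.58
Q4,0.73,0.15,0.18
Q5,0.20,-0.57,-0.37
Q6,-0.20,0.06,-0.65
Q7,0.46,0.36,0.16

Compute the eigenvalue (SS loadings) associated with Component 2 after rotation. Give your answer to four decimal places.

0.8011

SS loadings for Component 2 = 0.28² + (-0.39)² + (-0.30)² + 0.15² + (-0.57)² + 0.06² + 0.36² = 0.0784 + 0.1521 + 0.0900 + 0.0225 + 0.3249 + 0.0036 + 0.1296 = 0.8011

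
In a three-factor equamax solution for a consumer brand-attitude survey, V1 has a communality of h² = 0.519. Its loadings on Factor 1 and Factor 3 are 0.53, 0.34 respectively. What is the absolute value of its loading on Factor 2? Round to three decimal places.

0.350

Under orthogonal rotation h² = Σλ², so λ_Factor 2² = h² − (0.3965) = 0.519 − 0.3965 = 0.1225.
|λ| = √0.1225 = 0.3500.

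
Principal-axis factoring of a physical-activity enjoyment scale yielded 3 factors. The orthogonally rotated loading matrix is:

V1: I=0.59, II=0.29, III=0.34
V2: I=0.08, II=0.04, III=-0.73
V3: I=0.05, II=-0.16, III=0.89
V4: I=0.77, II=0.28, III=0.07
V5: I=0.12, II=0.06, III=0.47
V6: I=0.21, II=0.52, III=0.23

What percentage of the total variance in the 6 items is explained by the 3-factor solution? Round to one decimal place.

SS loadings by factor: 1.0084, 0.4637, 1.7193; total = 3.1914.
Total variance with 6 standardized items is 6, so the solution explains 3.1914/6 = 0.5319 = 53.19%.

53.2%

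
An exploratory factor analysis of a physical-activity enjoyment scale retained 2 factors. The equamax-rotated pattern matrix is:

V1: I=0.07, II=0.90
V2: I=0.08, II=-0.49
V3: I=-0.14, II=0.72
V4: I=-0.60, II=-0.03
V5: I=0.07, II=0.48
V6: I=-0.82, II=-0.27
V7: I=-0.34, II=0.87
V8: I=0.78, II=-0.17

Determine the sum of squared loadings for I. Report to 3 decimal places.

1.792

SS loadings for I = 0.07² + 0.08² + (-0.14)² + (-0.60)² + 0.07² + (-0.82)² + (-0.34)² + 0.78² = 0.0049 + 0.0064 + 0.0196 + 0.3600 + 0.0049 + 0.6724 + 0.1156 + 0.6084 = 1.7922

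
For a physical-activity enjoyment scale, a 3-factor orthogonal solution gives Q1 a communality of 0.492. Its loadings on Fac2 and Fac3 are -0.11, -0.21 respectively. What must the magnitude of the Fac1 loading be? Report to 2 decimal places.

0.66

Under orthogonal rotation h² = Σλ², so λ_Fac1² = h² − (0.0562) = 0.492 − 0.0562 = 0.4358.
|λ| = √0.4358 = 0.6602.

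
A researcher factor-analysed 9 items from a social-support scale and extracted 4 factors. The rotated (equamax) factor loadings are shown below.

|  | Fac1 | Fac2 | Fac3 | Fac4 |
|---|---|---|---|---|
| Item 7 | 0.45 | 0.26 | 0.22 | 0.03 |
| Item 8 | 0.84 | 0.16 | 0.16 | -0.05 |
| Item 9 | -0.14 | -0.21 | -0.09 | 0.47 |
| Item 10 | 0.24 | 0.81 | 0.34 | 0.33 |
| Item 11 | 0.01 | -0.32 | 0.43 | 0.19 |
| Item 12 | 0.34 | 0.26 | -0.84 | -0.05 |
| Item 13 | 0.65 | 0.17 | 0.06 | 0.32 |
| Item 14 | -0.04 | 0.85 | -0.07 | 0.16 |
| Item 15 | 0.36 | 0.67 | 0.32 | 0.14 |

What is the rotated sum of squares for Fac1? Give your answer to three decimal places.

1.655

SS loadings for Fac1 = 0.45² + 0.84² + (-0.14)² + 0.24² + 0.01² + 0.34² + 0.65² + (-0.04)² + 0.36² = 0.2025 + 0.7056 + 0.0196 + 0.0576 + 0.0001 + 0.1156 + 0.4225 + 0.0016 + 0.1296 = 1.6547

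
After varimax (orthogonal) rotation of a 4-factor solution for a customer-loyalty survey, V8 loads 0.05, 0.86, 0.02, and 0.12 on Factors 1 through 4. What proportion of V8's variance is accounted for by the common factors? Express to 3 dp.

0.757

h² = 0.05² + 0.86² + 0.02² + 0.12² = 0.0025 + 0.7396 + 0.0004 + 0.0144 = 0.7569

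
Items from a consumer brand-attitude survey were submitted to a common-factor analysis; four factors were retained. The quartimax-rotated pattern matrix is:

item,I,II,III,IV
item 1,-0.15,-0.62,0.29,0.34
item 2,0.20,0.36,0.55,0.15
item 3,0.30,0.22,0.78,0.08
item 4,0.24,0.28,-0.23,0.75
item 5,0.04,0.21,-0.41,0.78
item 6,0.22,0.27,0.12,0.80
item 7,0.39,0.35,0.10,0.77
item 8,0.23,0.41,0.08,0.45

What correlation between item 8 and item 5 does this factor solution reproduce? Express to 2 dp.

r̂ = Σ λ_i·λ_j across factors = (0.23)(0.04) + (0.41)(0.21) + (0.08)(-0.41) + (0.45)(0.78)
  = +0.0092 +0.0861 -0.0328 +0.3510 = 0.4135

0.41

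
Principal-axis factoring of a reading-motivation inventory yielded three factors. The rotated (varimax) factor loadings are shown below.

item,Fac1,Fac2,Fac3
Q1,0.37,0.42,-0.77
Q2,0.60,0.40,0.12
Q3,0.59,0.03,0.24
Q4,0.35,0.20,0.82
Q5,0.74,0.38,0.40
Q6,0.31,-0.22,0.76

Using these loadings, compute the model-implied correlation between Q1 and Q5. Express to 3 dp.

r̂ = Σ λ_i·λ_j across factors = (0.37)(0.74) + (0.42)(0.38) + (-0.77)(0.40)
  = +0.2738 +0.1596 -0.3080 = 0.1254

0.125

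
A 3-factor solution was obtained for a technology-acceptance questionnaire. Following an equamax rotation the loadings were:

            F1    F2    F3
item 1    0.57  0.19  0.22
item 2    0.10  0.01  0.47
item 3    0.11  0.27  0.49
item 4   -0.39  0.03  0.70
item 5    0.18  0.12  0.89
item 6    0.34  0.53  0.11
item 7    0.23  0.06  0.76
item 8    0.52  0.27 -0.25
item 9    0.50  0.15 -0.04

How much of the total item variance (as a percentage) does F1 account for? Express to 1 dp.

SS loadings for F1 = 0.57² + 0.10² + 0.11² + (-0.39)² + 0.18² + 0.34² + 0.23² + 0.52² + 0.50² = 1.2204
With 9 standardized items, total variance = 9. Proportion = 1.2204/9 = 0.1356 → 13.56%.

13.6%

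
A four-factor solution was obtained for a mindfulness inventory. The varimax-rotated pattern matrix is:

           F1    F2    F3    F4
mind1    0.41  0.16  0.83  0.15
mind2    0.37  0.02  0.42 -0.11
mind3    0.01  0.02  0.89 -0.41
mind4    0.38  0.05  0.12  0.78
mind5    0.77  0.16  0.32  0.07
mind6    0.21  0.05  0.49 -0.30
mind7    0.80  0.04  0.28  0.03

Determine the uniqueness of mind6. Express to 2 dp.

h² = 0.21² + 0.05² + 0.49² + (-0.30)² = 0.0441 + 0.0025 + 0.2401 + 0.0900 = 0.3767
Uniqueness u² = 1 − h² = 1 − 0.3767 = 0.6233

0.62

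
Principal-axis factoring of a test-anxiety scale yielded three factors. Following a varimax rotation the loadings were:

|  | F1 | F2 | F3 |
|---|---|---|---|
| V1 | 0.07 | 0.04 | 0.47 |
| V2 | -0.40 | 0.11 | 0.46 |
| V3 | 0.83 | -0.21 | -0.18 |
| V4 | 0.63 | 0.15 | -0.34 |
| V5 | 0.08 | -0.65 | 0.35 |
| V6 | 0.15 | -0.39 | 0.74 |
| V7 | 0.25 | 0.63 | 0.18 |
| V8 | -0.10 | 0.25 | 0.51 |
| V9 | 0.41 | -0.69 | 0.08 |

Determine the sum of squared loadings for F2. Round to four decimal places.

SS loadings for F2 = 0.04² + 0.11² + (-0.21)² + 0.15² + (-0.65)² + (-0.39)² + 0.63² + 0.25² + (-0.69)² = 0.0016 + 0.0121 + 0.0441 + 0.0225 + 0.4225 + 0.1521 + 0.3969 + 0.0625 + 0.4761 = 1.5904

1.5904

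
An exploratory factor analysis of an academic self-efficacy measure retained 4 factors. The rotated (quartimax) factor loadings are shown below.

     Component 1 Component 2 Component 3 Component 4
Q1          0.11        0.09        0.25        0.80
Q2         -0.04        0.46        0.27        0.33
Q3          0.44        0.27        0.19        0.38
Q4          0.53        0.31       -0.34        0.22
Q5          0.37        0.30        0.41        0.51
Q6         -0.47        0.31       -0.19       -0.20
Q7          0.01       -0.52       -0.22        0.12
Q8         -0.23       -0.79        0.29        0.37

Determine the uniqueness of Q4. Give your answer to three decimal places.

0.459

h² = 0.53² + 0.31² + (-0.34)² + 0.22² = 0.2809 + 0.0961 + 0.1156 + 0.0484 = 0.5410
Uniqueness u² = 1 − h² = 1 − 0.5410 = 0.4590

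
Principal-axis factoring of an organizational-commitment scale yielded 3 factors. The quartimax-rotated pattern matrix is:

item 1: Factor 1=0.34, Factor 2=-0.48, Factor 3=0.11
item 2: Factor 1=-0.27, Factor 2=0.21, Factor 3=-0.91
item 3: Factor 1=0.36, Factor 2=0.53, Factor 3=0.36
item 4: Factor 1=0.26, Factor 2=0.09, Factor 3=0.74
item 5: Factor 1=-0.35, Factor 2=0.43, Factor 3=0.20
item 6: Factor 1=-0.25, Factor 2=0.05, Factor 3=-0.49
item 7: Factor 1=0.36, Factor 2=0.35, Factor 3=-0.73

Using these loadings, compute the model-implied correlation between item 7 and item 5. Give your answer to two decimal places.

r̂ = Σ λ_i·λ_j across factors = (0.36)(-0.35) + (0.35)(0.43) + (-0.73)(0.20)
  = -0.1260 +0.1505 -0.1460 = -0.1215

-0.12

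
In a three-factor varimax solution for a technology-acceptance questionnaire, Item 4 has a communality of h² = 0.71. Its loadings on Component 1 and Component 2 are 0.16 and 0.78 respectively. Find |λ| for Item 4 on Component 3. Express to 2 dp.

Under orthogonal rotation h² = Σλ², so λ_Component 3² = h² − (0.6340) = 0.71 − 0.6340 = 0.0760.
|λ| = √0.0760 = 0.2757.

0.28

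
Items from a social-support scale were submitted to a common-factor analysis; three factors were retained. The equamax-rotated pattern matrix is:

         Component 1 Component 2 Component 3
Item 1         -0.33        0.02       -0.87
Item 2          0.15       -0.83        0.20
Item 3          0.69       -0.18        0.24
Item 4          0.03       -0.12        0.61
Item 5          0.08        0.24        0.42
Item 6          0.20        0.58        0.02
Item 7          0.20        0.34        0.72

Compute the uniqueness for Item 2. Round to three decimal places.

h² = 0.15² + (-0.83)² + 0.20² = 0.0225 + 0.6889 + 0.0400 = 0.7514
Uniqueness u² = 1 − h² = 1 − 0.7514 = 0.2486

0.249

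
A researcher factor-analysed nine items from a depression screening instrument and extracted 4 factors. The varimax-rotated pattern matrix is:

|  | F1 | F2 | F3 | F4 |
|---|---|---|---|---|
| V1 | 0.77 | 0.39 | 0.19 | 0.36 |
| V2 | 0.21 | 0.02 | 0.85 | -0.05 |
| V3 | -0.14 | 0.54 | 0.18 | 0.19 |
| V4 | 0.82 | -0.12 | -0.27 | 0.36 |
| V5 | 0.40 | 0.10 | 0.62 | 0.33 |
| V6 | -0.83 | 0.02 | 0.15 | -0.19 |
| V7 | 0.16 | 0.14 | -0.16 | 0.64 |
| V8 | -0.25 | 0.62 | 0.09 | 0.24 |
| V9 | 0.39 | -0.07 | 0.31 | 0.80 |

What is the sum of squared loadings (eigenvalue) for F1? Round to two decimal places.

SS loadings for F1 = 0.77² + 0.21² + (-0.14)² + 0.82² + 0.40² + (-0.83)² + 0.16² + (-0.25)² + 0.39² = 0.5929 + 0.0441 + 0.0196 + 0.6724 + 0.1600 + 0.6889 + 0.0256 + 0.0625 + 0.1521 = 2.4181

2.42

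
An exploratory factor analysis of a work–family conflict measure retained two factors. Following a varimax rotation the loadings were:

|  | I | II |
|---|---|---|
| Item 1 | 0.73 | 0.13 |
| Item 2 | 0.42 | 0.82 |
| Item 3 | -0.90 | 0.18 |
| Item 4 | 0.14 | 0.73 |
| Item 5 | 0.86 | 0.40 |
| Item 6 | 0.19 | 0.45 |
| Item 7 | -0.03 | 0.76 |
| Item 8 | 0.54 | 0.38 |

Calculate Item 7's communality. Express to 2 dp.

h² = (-0.03)² + 0.76² = 0.0009 + 0.5776 = 0.5785

0.58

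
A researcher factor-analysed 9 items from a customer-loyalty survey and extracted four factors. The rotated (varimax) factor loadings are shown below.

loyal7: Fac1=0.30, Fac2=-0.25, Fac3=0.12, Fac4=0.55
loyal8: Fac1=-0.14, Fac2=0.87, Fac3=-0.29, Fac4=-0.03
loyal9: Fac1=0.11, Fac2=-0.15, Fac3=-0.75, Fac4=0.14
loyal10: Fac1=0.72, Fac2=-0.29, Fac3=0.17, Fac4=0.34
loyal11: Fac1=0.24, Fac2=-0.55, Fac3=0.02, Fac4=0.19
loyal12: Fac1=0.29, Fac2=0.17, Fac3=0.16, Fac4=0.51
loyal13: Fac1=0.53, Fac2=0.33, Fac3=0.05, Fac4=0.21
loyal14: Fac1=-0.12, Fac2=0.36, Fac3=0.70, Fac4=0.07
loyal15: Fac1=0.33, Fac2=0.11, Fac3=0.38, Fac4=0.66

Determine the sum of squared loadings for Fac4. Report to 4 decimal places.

1.2194

SS loadings for Fac4 = 0.55² + (-0.03)² + 0.14² + 0.34² + 0.19² + 0.51² + 0.21² + 0.07² + 0.66² = 0.3025 + 0.0009 + 0.0196 + 0.1156 + 0.0361 + 0.2601 + 0.0441 + 0.0049 + 0.4356 = 1.2194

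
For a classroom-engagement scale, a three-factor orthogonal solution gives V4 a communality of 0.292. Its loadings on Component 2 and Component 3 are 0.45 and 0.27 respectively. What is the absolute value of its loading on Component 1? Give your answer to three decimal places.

0.129

Under orthogonal rotation h² = Σλ², so λ_Component 1² = h² − (0.2754) = 0.292 − 0.2754 = 0.0166.
|λ| = √0.0166 = 0.1288.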